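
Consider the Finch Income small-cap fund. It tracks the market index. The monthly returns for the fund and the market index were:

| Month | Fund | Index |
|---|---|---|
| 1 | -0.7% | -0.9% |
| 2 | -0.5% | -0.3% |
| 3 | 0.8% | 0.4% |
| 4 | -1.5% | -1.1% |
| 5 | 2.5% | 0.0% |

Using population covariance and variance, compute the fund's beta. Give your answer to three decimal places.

1.924

r̄p = 0.1200%,  r̄m = -0.3800%
Cov = Σ(rp − r̄p)(rm − r̄m) / 5 = 0.5956
Var(rm) = Σ(rm − r̄m)² / 5 = 0.3096
β = Cov / Var = 0.5956 / 0.3096 = 1.9238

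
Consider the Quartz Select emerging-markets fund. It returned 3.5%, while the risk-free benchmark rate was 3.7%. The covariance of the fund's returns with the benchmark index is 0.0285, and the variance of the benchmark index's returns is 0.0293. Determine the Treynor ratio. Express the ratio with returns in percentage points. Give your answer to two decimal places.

β = Cov / Var = 0.0285 / 0.0293 = 0.9727
Treynor = (Rp − Rf) / β = (3.5% − 3.7%) / 0.9727 = -0.20 / 0.9727 = -0.2056

-0.21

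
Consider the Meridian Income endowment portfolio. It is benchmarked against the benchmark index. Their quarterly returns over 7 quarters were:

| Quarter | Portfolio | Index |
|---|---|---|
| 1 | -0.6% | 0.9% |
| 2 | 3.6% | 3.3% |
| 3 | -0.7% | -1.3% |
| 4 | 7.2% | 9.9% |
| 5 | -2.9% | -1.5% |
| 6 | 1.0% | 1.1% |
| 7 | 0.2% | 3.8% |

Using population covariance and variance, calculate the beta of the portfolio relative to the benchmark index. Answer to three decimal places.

r̄p = 1.1143%,  r̄m = 2.3143%
Cov = Σ(rp − r̄p)(rm − r̄m) / 7 = 10.2412
Var(rm) = Σ(rm − r̄m)² / 7 = 13.1155
β = Cov / Var = 10.2412 / 13.1155 = 0.7808

0.781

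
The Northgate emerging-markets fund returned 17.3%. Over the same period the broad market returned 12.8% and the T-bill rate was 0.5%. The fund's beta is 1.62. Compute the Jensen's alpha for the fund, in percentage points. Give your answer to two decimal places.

CAPM expected return = Rf + β(Rm − Rf) = 0.5% + 1.62 × (12.8% − 0.5%) = 0.5 + 1.62 × 12.30 = 20.4260%
Jensen's α = Rp − E[R] = 17.3% − 20.4260% = -3.1260

-3.13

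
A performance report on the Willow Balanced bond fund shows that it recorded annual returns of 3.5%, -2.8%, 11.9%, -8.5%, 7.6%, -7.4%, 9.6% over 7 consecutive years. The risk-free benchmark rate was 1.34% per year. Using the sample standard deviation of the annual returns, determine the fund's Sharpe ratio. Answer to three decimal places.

r̄ = (3.5 − 2.8 + 11.9 − 8.5 + 7.6 − 7.4 + 9.6) / 7 = 13.90 / 7 = 1.9857%
Sample σ = √[Σ(r − r̄)² / 6] = √[411.0286 / 6] = √68.5048 = 8.2768%
Sharpe = (r̄ − rf) / σ = (1.9857 − 1.34) / 8.2768 = 0.6457 / 8.2768 = 0.0780

0.078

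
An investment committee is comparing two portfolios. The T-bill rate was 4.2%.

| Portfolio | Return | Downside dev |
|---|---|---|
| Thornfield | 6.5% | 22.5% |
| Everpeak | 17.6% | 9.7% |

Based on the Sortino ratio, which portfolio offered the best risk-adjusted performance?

Everpeak

Thornfield: Sortino ratio = (6.5% − 4.2%) / 22.5% = 0.102
Everpeak: Sortino ratio = (17.6% − 4.2%) / 9.7% = 1.381
Highest: Everpeak (1.381).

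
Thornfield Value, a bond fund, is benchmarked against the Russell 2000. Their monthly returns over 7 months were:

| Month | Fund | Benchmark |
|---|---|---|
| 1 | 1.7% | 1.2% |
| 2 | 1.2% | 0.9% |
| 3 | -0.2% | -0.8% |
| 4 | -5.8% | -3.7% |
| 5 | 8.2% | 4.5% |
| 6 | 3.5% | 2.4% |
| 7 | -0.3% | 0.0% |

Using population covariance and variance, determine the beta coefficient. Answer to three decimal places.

1.630

r̄p = 1.1857%,  r̄m = 0.6429%
Cov = Σ(rp − r̄p)(rm − r̄m) / 7 = 9.2435
Var(rm) = Σ(rm − r̄m)² / 7 = 5.6710
β = Cov / Var = 9.2435 / 5.6710 = 1.6300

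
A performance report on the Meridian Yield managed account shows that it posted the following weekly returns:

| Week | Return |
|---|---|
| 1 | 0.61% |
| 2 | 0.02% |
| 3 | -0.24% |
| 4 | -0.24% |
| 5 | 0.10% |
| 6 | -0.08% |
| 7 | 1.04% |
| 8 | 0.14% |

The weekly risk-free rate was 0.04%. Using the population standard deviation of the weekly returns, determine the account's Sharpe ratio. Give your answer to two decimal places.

0.31

Mean return μ = 1.350 / 8 = 0.1688%
Σ(r − μ)² = (0.61 − 0.1688)² + (0.02 − 0.1688)² + … = 1.3775
population σ = √(1.3775 / 8) = √0.1722 = 0.4150%
Sharpe = (μ − rf) / σ = (0.1688 − 0.04) / 0.4150 = 0.1288 / 0.4150 = 0.3104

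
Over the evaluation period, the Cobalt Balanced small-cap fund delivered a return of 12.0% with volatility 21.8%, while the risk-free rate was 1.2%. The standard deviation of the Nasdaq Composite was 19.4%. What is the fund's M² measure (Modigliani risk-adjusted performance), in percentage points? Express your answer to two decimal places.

Sharpe = (Rp − Rf) / σp = (12.0% − 1.2%) / 21.8% = 0.4954
M² = Rf + Sharpe × σm = 1.2% + 0.4954 × 19.4% = 10.8108%

10.81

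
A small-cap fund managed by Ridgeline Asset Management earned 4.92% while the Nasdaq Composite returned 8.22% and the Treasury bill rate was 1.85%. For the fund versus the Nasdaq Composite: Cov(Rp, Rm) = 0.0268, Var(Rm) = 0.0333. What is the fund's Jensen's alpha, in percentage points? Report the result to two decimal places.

β = Cov / Var = 0.0268 / 0.0333 = 0.8048
E[R] = Rf + β(Rm − Rf) = 1.85% + 0.8048 × (8.22% − 1.85%) = 6.9766%
α = Rp − E[R] = 4.92% − 6.9766% = -2.0566

-2.06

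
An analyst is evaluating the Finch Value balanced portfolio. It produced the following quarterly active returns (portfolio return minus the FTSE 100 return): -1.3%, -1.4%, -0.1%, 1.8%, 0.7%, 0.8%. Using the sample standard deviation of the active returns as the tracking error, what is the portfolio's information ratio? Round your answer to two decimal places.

Mean return μ = 0.50 / 6 = 0.0833%
Sample std dev = √[7.9883 / 5] = 1.2640%
IR = μ / tracking error = 0.0833 / 1.2640 = 0.0659

0.07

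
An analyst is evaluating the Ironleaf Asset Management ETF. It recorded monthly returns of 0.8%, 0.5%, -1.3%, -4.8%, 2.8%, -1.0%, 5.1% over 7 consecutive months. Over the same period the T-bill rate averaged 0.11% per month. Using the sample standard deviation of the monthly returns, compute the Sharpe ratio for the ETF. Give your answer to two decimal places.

0.06

Mean return r̄ = 2.10 / 7 = 0.3000%
Σ(r − r̄)² = (0.8 − 0.3000)² + (0.5 − 0.3000)² + (-1.3 − 0.3000)² + … = 59.8400
sample σ = √(59.8400 / 6) = √9.9733 = 3.1581%
Sharpe = (r̄ − rf) / σ = (0.3000 − 0.11) / 3.1581 = 0.1900 / 3.1581 = 0.0602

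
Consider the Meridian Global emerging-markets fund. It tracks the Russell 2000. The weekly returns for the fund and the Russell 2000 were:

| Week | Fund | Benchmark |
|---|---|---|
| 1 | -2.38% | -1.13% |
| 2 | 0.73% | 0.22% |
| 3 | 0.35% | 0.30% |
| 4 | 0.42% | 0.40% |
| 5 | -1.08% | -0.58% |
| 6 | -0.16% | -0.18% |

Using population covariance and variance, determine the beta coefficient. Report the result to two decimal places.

1.92

r̄p = -0.3533%,  r̄m = -0.1617%
Cov = Σ(rp − r̄p)(rm − r̄m) / 6 = 0.5726
Var(rm) = Σ(rm − r̄m)² / 6 = 0.2979
β = Cov / Var = 0.5726 / 0.2979 = 1.9221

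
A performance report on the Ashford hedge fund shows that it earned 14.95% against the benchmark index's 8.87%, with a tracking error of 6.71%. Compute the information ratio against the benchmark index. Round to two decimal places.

IR = (Rp − Rb) / TE = (14.95% − 8.87%) / 6.71% = 6.08% / 6.71% = 0.9061

0.91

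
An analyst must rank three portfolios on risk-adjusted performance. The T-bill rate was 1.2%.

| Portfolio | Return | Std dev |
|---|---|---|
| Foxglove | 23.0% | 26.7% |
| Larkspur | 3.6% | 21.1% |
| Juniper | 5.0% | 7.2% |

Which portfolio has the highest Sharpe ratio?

Foxglove

Foxglove: Sharpe ratio = (23.0% − 1.2%) / 26.7% = 0.816
Larkspur: Sharpe ratio = (3.6% − 1.2%) / 21.1% = 0.114
Juniper: Sharpe ratio = (5.0% − 1.2%) / 7.2% = 0.528
Highest: Foxglove (0.816).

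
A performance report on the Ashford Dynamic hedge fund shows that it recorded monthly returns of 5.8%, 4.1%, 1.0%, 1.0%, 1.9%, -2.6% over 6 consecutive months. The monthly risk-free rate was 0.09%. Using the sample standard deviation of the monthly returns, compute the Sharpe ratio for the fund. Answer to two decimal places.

r̄ = (5.8 + 4.1 + 1 + 1 + 1.9 − 2.6) / 6 = 1.8667%
Σ(r − r̄)² = 41.9133; sample σ = √(41.9133/5) = 2.8953%
Sharpe = (r̄ − rf) / σ = (1.8667 − 0.09) / 2.8953 = 1.7767 / 2.8953 = 0.6136

0.61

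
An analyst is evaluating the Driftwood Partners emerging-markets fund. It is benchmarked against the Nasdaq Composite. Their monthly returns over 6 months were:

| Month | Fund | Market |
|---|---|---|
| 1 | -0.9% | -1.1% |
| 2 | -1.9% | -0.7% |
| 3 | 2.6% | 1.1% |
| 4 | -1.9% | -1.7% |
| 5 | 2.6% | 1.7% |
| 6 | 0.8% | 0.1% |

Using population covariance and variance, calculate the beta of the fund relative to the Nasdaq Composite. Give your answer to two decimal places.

r̄p = 0.2167%,  r̄m = -0.1000%
Cov = Σ(rp − r̄p)(rm − r̄m) / 6 = 2.1733
Var(rm) = Σ(rm − r̄m)² / 6 = 1.4400
β = Cov / Var = 2.1733 / 1.4400 = 1.5092

1.51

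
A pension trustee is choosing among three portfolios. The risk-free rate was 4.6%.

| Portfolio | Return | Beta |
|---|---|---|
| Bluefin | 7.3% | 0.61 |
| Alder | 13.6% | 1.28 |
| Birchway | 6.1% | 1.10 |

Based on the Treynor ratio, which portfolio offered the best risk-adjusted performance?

Alder

Bluefin: Treynor = (7.3% − 4.6%) / 0.61 = 4.426
Alder: Treynor = (13.6% − 4.6%) / 1.28 = 7.031
Birchway: Treynor = (6.1% − 4.6%) / 1.10 = 1.364
Highest: Alder (7.031).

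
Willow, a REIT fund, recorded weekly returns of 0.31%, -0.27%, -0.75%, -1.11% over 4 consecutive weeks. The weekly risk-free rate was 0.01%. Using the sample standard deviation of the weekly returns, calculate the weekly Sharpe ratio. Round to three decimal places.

-0.756

r̄ = (0.31 − 0.27 − 0.75 − 1.11) / 4 = -1.820 / 4 = -0.4550%
Sample std dev = √[1.1355 / 3] = 0.6152%
Sharpe = (r̄ − rf) / σ = (-0.4550 − 0.01) / 0.6152 = -0.4650 / 0.6152 = -0.7559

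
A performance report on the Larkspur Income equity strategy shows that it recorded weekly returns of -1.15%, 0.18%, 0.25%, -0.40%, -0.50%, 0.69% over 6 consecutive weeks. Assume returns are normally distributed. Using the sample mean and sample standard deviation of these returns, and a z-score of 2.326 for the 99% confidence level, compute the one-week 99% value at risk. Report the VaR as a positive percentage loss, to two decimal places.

Mean return r̄ = -0.930 / 6 = -0.1550%
Sample std dev = √[2.1594 / 5] = 0.6572%
VaR = −(r̄ − z·σ) = −(-0.1550 − 2.326 × 0.6572) = −(-1.6836) = 1.6836%

1.68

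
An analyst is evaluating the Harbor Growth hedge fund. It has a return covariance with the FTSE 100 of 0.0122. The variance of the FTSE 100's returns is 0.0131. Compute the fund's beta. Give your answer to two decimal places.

β = Cov(Rp, Rm) / Var(Rm) = 0.0122 / 0.0131 = 0.9313

0.93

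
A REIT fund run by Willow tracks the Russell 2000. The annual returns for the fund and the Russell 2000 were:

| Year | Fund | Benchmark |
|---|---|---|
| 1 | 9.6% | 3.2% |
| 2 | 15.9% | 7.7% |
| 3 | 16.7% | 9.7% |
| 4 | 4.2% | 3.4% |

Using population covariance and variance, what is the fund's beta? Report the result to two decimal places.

1.64

r̄p = 11.6000%,  r̄m = 6.0000%
Cov = Σ(rp − r̄p)(rm − r̄m) / 4 = 12.7550
Var(rm) = Σ(rm − r̄m)² / 4 = 7.7950
β = Cov / Var = 12.7550 / 7.7950 = 1.6363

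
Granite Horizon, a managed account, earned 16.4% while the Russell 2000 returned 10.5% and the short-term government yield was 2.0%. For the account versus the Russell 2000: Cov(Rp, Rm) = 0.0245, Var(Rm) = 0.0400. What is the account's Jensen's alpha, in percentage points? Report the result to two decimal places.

9.19

β = Cov / Var = 0.0245 / 0.0400 = 0.6125
E[R] = Rf + β(Rm − Rf) = 2.0% + 0.6125 × (10.5% − 2.0%) = 7.2063%
α = Rp − E[R] = 16.4% − 7.2063% = 9.1937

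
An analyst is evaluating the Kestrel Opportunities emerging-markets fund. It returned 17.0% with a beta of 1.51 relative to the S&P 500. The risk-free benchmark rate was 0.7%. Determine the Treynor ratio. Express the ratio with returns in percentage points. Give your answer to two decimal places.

Treynor = (Rp − Rf) / β = (17.0% − 0.7%) / 1.51 = 16.30 / 1.51 = 10.7947

10.79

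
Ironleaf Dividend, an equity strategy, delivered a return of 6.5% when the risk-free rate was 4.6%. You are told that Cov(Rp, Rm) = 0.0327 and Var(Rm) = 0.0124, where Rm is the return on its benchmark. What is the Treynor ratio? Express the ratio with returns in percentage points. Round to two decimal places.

β = Cov / Var = 0.0327 / 0.0124 = 2.6371
Treynor = (Rp − Rf) / β = (6.5% − 4.6%) / 2.6371 = 1.90 / 2.6371 = 0.7205

0.72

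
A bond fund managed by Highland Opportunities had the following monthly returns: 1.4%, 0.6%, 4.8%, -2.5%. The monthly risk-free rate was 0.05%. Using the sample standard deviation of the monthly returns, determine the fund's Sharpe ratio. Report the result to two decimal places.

Mean return μ = 4.30 / 4 = 1.0750%
Sample std dev = √[26.9875 / 3] = 2.9993%
Sharpe = (μ − rf) / σ = (1.0750 − 0.05) / 2.9993 = 1.0250 / 2.9993 = 0.3417

0.34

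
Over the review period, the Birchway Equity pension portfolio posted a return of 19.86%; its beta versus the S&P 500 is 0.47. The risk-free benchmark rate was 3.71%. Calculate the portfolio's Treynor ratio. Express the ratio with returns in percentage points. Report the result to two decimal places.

Treynor = (Rp − Rf) / β = (19.86% − 3.71%) / 0.47 = 16.15 / 0.47 = 34.3617

34.36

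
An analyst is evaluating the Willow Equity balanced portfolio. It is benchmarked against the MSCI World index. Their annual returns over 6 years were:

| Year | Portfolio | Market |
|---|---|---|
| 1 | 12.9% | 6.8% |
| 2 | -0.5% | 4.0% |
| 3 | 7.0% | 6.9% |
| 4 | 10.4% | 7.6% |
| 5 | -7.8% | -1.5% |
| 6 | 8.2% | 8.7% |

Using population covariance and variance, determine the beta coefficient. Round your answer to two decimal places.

r̄p = 5.0333%,  r̄m = 5.4167%
Cov = Σ(rp − r̄p)(rm − r̄m) / 6 = 22.0861
Var(rm) = Σ(rm − r̄m)² / 6 = 11.5847
β = Cov / Var = 22.0861 / 11.5847 = 1.9065

1.91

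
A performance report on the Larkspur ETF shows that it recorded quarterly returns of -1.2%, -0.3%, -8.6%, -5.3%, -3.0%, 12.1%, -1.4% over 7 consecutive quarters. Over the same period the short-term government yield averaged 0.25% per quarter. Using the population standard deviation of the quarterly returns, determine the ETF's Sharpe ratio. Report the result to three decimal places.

r̄ = (-1.2 − 0.3 − 8.6 − 5.3 − 3 + 12.1 − 1.4) / 7 = -1.1000%
Σ(r − r̄)² = (-1.2 − (-1.1000))² + (-0.3 − (-1.1000))² + (-8.6 − (-1.1000))² + … = 252.4800
population σ = √(252.4800 / 7) = √36.0686 = 6.0057%
Sharpe = (r̄ − rf) / σ = (-1.1000 − 0.25) / 6.0057 = -1.3500 / 6.0057 = -0.2248

-0.225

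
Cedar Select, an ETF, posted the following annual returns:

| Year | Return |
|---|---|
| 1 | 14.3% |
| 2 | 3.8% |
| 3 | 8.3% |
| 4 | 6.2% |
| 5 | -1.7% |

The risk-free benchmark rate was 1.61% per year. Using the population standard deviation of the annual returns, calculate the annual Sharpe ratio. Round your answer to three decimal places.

0.869

μ = (14.3 + 3.8 + 8.3 + 6.2 − 1.7) / 5 = 6.1800%
Population std dev = √[138.1880 / 5] = 5.2571%
Sharpe = (μ − rf) / σ = (6.1800 − 1.61) / 5.2571 = 4.5700 / 5.2571 = 0.8693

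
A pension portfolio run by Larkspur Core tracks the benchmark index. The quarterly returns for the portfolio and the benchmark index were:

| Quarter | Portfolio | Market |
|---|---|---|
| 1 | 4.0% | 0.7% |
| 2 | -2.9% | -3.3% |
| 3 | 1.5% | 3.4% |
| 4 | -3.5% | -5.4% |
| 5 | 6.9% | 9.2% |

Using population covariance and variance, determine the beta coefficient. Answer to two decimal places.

0.71

r̄p = 1.2000%,  r̄m = 0.9200%
Cov = Σ(rp − r̄p)(rm − r̄m) / 5 = 18.8660
Var(rm) = Σ(rm − r̄m)² / 5 = 26.5016
β = Cov / Var = 18.8660 / 26.5016 = 0.7119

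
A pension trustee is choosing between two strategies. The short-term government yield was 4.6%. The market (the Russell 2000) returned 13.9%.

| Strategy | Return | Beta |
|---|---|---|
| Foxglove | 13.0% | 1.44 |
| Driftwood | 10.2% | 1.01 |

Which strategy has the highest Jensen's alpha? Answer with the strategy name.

Driftwood

Foxglove: α = 13.0% − [4.6% + 1.44 × (13.9% − 4.6%)] = -4.992
Driftwood: α = 10.2% − [4.6% + 1.01 × (13.9% − 4.6%)] = -3.793
Highest: Driftwood (-3.793).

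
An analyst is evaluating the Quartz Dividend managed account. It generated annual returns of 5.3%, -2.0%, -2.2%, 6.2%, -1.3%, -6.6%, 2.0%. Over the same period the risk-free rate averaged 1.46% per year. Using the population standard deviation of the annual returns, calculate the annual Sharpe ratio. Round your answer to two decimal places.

-0.30

r̄ = (5.3 − 2 − 2.2 + 6.2 − 1.3 − 6.6 + 2) / 7 = 1.40 / 7 = 0.2000%
Population std dev = √[124.3400 / 7] = 4.2146%
Sharpe = (r̄ − rf) / σ = (0.2000 − 1.46) / 4.2146 = -1.2600 / 4.2146 = -0.2990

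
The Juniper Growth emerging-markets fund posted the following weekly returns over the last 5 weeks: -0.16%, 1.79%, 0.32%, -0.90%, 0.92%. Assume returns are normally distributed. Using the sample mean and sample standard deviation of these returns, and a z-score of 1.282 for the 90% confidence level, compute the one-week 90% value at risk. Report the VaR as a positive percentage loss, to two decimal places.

0.92

Mean return r̄ = 1.970 / 5 = 0.3940%
Sample σ = √[Σ(r − r̄)² / 4] = √[4.2123 / 4] = √1.0531 = 1.0262%
VaR = −(r̄ − z·σ) = −(0.3940 − 1.282 × 1.0262) = −(-0.9216) = 0.9216%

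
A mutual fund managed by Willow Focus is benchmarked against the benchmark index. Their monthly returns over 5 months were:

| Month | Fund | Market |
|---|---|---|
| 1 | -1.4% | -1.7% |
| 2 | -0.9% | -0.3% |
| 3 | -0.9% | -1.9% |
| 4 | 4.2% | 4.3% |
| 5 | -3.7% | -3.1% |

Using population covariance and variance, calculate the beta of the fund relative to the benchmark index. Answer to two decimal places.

0.98

r̄p = -0.5400%,  r̄m = -0.5400%
Cov = Σ(rp − r̄p)(rm − r̄m) / 5 = 6.4864
Var(rm) = Σ(rm − r̄m)² / 5 = 6.6464
β = Cov / Var = 6.4864 / 6.6464 = 0.9759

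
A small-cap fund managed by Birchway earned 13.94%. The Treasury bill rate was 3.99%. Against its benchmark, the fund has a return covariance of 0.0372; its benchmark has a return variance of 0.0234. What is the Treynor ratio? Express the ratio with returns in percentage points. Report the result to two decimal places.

β = Cov / Var = 0.0372 / 0.0234 = 1.5897
Treynor = (Rp − Rf) / β = (13.94% − 3.99%) / 1.5897 = 9.95 / 1.5897 = 6.2590

6.26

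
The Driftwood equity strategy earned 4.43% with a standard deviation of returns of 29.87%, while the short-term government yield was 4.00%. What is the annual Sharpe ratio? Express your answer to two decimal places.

0.01

Sharpe = (Rp − Rf) / σp = (4.43% − 4.00%) / 29.87% = 0.43% / 29.87% = 0.0144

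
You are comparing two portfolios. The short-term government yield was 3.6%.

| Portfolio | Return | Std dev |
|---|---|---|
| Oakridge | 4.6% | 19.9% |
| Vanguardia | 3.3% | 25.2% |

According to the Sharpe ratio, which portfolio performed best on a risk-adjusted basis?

Oakridge

Oakridge: Sharpe ratio = (4.6% − 3.6%) / 19.9% = 0.050
Vanguardia: Sharpe ratio = (3.3% − 3.6%) / 25.2% = -0.012
Highest: Oakridge (0.050).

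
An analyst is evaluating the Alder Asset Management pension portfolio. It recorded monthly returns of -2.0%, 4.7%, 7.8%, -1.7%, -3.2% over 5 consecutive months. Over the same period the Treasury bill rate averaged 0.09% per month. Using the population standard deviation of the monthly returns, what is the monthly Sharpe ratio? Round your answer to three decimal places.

0.238

Mean return r̄ = 5.60 / 5 = 1.1200%
Σ(r − r̄)² = (-2 − 1.1200)² + (4.7 − 1.1200)² + (7.8 − 1.1200)² + … = 93.7880
population σ = √(93.7880 / 5) = √18.7576 = 4.3310%
Sharpe = (r̄ − rf) / σ = (1.1200 − 0.09) / 4.3310 = 1.0300 / 4.3310 = 0.2378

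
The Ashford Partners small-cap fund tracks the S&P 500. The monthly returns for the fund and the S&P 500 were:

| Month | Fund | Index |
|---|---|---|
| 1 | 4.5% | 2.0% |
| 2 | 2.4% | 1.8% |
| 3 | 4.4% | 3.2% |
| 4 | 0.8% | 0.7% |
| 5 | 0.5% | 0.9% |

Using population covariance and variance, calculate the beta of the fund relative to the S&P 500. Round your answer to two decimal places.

1.69

r̄p = 2.5200%,  r̄m = 1.7200%
Cov = Σ(rp − r̄p)(rm − r̄m) / 5 = 1.3476
Var(rm) = Σ(rm − r̄m)² / 5 = 0.7976
β = Cov / Var = 1.3476 / 0.7976 = 1.6896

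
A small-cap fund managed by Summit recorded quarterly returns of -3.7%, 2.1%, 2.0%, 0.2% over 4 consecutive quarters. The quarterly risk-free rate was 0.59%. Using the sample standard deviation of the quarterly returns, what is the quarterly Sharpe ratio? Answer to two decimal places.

r̄ = (-3.7 + 2.1 + 2 + 0.2) / 4 = 0.60 / 4 = 0.1500%
Σ(r − r̄)² = (-3.7 − 0.1500)² + (2.1 − 0.1500)² + … = 22.0500
sample σ = √(22.0500 / 3) = √7.3500 = 2.7111%
Sharpe = (r̄ − rf) / σ = (0.1500 − 0.59) / 2.7111 = -0.4400 / 2.7111 = -0.1623

-0.16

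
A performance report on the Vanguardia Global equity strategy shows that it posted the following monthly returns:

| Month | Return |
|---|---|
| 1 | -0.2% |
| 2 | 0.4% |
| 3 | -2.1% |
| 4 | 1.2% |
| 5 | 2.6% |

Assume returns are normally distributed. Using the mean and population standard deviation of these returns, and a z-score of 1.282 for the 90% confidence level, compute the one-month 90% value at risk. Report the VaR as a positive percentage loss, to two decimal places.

1.61

r̄ = (-0.2 + 0.4 − 2.1 + 1.2 + 2.6) / 5 = 0.3800%
Population σ = √[Σ(r − r̄)² / 5] = √[12.0880 / 5] = √2.4176 = 1.5549%
VaR = −(r̄ − z·σ) = −(0.3800 − 1.282 × 1.5549) = −(-1.6134) = 1.6134%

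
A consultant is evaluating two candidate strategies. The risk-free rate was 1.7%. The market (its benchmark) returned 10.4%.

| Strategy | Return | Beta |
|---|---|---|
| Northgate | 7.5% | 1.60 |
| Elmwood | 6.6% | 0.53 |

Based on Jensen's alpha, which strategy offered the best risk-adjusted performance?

Northgate: α = 7.5% − [1.7% + 1.60 × (10.4% − 1.7%)] = -8.120
Elmwood: α = 6.6% − [1.7% + 0.53 × (10.4% − 1.7%)] = 0.289
Highest: Elmwood (0.289).

Elmwood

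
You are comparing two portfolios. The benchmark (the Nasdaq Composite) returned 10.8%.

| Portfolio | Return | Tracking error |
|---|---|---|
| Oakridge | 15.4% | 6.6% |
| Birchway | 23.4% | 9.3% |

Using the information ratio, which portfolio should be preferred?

Birchway

Oakridge: IR = (15.4% − 10.8%) / 6.6% = 0.697
Birchway: IR = (23.4% − 10.8%) / 9.3% = 1.355
Highest: Birchway (1.355).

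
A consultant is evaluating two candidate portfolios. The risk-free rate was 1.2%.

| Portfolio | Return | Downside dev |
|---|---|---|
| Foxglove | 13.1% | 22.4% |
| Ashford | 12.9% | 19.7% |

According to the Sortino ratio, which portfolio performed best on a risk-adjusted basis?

Ashford

Foxglove: Sortino ratio = (13.1% − 1.2%) / 22.4% = 0.531
Ashford: Sortino ratio = (12.9% − 1.2%) / 19.7% = 0.594
Highest: Ashford (0.594).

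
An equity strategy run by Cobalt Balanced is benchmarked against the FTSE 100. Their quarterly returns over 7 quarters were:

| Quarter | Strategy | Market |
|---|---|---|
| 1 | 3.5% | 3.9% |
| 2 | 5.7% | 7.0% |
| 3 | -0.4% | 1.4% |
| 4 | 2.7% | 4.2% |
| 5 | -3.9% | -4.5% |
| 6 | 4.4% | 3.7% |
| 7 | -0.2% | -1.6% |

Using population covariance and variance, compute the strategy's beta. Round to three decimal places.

r̄p = 1.6857%,  r̄m = 2.0143%
Cov = Σ(rp − r̄p)(rm − r̄m) / 7 = 10.6731
Var(rm) = Σ(rm − r̄m)² / 7 = 13.1298
β = Cov / Var = 10.6731 / 13.1298 = 0.8129

0.813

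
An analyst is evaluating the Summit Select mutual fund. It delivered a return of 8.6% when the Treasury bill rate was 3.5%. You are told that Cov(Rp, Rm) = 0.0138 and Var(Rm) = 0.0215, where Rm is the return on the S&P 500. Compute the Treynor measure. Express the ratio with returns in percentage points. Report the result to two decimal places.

β = Cov / Var = 0.0138 / 0.0215 = 0.6419
Treynor = (Rp − Rf) / β = (8.6% − 3.5%) / 0.6419 = 5.10 / 0.6419 = 7.9452

7.95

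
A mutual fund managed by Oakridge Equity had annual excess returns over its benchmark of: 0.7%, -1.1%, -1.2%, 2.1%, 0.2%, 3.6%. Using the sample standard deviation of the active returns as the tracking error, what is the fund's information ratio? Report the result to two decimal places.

r̄ = (0.7 − 1.1 − 1.2 + 2.1 + 0.2 + 3.6) / 6 = 4.30 / 6 = 0.7167%
Sample std dev = √[17.4683 / 5] = 1.8691%
IR = r̄ / tracking error = 0.7167 / 1.8691 = 0.3834

0.38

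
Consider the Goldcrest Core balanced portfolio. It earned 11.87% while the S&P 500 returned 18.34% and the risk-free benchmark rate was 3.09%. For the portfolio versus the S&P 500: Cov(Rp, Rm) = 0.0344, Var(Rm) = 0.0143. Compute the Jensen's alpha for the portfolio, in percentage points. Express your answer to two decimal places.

β = Cov / Var = 0.0344 / 0.0143 = 2.4056
E[R] = Rf + β(Rm − Rf) = 3.09% + 2.4056 × (18.34% − 3.09%) = 39.7754%
α = Rp − E[R] = 11.87% − 39.7754% = -27.9054

-27.91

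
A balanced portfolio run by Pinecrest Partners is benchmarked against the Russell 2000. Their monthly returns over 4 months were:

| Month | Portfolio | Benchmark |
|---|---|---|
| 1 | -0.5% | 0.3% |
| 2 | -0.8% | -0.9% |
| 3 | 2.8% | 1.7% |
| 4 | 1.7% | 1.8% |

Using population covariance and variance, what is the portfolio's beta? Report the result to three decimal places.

1.232

r̄p = 0.8000%,  r̄m = 0.7250%
Cov = Σ(rp − r̄p)(rm − r̄m) / 4 = 1.5175
Var(rm) = Σ(rm − r̄m)² / 4 = 1.2319
β = Cov / Var = 1.5175 / 1.2319 = 1.2318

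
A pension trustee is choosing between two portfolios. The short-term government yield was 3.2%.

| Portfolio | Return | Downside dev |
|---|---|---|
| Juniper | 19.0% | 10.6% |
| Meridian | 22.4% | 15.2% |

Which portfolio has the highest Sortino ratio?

Juniper

Juniper: Sortino ratio = (19.0% − 3.2%) / 10.6% = 1.491
Meridian: Sortino ratio = (22.4% − 3.2%) / 15.2% = 1.263
Highest: Juniper (1.491).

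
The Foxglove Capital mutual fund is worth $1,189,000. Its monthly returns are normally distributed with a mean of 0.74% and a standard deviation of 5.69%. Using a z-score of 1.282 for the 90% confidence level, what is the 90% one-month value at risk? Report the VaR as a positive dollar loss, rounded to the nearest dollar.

Return at the 90% tail: μ − z·σ = 0.74% − 1.282 × 5.69% = 0.74 − 7.29458 = -6.55458%
VaR = −(-6.55458%) × $1,189,000 = 6.55458% × $1,189,000 = $77,934

$77,934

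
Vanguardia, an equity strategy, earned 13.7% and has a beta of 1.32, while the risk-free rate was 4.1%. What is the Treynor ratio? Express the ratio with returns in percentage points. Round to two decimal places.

Treynor = (Rp − Rf) / β = (13.7% − 4.1%) / 1.32 = 9.60 / 1.32 = 7.2727

7.27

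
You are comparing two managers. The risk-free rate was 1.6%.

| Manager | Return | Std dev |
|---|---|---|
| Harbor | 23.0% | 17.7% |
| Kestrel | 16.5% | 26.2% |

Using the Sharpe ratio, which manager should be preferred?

Harbor

Harbor: Sharpe ratio = (23.0% − 1.6%) / 17.7% = 1.209
Kestrel: Sharpe ratio = (16.5% − 1.6%) / 26.2% = 0.569
Highest: Harbor (1.209).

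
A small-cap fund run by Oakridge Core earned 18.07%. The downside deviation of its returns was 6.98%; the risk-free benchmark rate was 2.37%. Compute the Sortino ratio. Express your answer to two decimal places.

Sortino = (Rp − Rf) / σd = (18.07% − 2.37%) / 6.98% = 15.70% / 6.98% = 2.2493

2.25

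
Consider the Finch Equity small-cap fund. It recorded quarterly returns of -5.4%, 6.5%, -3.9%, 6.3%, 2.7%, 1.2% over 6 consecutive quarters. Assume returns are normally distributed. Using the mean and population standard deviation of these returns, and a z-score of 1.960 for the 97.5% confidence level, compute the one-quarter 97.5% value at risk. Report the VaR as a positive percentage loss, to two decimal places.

7.75

Mean return μ = 7.40 / 6 = 1.2333%
Σ(r − μ)² = 125.9133; population σ = √(125.9133/6) = 4.5810%
VaR = −(μ − z·σ) = −(1.2333 − 1.960 × 4.5810) = −(-7.7455) = 7.7455%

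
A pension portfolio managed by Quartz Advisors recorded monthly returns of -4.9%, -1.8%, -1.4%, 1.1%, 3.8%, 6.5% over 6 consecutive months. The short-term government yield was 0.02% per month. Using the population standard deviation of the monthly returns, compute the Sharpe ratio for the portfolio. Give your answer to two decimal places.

r̄ = (-4.9 − 1.8 − 1.4 + 1.1 + 3.8 + 6.5) / 6 = 0.5500%
Σ(r − r̄)² = (-4.9 − 0.5500)² + (-1.8 − 0.5500)² + … = 85.2950
σ = √[85.2950 / 6] = 3.7704%
Sharpe = (r̄ − rf) / σ = (0.5500 − 0.02) / 3.7704 = 0.5300 / 3.7704 = 0.1406

0.14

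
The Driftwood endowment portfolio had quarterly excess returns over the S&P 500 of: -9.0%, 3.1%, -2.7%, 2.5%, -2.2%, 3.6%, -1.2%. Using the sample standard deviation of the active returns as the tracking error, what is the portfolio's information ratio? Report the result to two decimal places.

-0.19

μ = (-9 + 3.1 − 2.7 + 2.5 − 2.2 + 3.6 − 1.2) / 7 = -5.90 / 7 = -0.8429%
Sample std dev = √[118.4171 / 6] = 4.4425%
IR = μ / tracking error = -0.8429 / 4.4425 = -0.1897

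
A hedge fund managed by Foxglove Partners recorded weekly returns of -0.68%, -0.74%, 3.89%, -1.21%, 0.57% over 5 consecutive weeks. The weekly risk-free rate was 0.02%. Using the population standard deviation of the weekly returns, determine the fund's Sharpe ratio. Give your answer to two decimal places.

r̄ = (-0.68 − 0.74 + 3.89 − 1.21 + 0.57) / 5 = 0.3660%
Population std dev = √[17.2613 / 5] = 1.8580%
Sharpe = (r̄ − rf) / σ = (0.3660 − 0.02) / 1.8580 = 0.3460 / 1.8580 = 0.1862

0.19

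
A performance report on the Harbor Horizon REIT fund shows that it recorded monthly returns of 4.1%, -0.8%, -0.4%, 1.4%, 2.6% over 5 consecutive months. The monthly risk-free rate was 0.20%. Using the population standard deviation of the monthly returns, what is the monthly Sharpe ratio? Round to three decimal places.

r̄ = (4.1 − 0.8 − 0.4 + 1.4 + 2.6) / 5 = 6.90 / 5 = 1.3800%
Σ(r − r̄)² = 16.8080; population σ = √(16.8080/5) = 1.8335%
Sharpe = (r̄ − rf) / σ = (1.3800 − 0.2) / 1.8335 = 1.1800 / 1.8335 = 0.6436

0.644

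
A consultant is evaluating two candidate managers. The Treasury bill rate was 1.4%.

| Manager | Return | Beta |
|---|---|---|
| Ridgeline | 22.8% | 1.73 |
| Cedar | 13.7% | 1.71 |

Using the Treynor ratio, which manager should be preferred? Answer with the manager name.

Ridgeline

Ridgeline: Treynor = (22.8% − 1.4%) / 1.73 = 12.370
Cedar: Treynor = (13.7% − 1.4%) / 1.71 = 7.193
Highest: Ridgeline (12.370).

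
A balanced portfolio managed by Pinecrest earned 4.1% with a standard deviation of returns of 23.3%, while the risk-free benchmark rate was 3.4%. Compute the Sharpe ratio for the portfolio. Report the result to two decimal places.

0.03

Sharpe = (Rp − Rf) / σp = (4.1% − 3.4%) / 23.3% = 0.70% / 23.3% = 0.0300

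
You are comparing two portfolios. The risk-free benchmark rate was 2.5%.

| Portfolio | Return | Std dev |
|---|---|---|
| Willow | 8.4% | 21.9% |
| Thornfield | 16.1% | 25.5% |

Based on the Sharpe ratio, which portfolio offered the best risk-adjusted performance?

Willow: Sharpe ratio = (8.4% − 2.5%) / 21.9% = 0.269
Thornfield: Sharpe ratio = (16.1% − 2.5%) / 25.5% = 0.533
Highest: Thornfield (0.533).

Thornfield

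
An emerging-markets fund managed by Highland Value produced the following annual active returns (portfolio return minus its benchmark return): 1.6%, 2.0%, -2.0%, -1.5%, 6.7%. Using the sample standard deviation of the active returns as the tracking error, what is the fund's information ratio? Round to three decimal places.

0.391

Mean return μ = 6.80 / 5 = 1.3600%
Sample std dev = √[48.4520 / 4] = 3.4804%
IR = μ / tracking error = 1.3600 / 3.4804 = 0.3908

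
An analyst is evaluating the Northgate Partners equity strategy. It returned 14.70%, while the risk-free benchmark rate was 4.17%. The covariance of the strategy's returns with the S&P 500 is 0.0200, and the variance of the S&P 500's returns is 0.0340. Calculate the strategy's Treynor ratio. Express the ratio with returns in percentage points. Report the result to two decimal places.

β = Cov / Var = 0.0200 / 0.0340 = 0.5882
Treynor = (Rp − Rf) / β = (14.70% − 4.17%) / 0.5882 = 10.53 / 0.5882 = 17.9021

17.90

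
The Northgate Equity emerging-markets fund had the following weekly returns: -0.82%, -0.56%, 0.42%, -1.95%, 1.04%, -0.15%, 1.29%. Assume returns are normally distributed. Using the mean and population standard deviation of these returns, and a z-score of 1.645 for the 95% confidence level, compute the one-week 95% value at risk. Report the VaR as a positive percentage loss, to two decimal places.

μ = (-0.82 − 0.56 + 0.42 − 1.95 + 1.04 − 0.15 + 1.29) / 7 = -0.1043%
Population std dev = √[7.6570 / 7] = 1.0459%
VaR = −(μ − z·σ) = −(-0.1043 − 1.645 × 1.0459) = −(-1.8248) = 1.8248%

1.82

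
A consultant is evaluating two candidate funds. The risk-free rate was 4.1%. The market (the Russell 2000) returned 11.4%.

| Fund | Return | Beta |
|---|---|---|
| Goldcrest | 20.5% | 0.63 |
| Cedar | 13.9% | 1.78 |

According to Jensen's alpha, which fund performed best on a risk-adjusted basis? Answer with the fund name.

Goldcrest

Goldcrest: α = 20.5% − [4.1% + 0.63 × (11.4% − 4.1%)] = 11.801
Cedar: α = 13.9% − [4.1% + 1.78 × (11.4% − 4.1%)] = -3.194
Highest: Goldcrest (11.801).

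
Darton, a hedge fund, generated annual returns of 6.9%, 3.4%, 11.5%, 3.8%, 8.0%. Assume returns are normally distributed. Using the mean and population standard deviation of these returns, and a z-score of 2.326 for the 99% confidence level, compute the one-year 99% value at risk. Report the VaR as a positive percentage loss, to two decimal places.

r̄ = (6.9 + 3.4 + 11.5 + 3.8 + 8) / 5 = 6.7200%
Σ(r − r̄)² = (6.9 − 6.7200)² + (3.4 − 6.7200)² + (11.5 − 6.7200)² + … = 44.0680
σ = √[44.0680 / 5] = 2.9688%
VaR = −(r̄ − z·σ) = −(6.7200 − 2.326 × 2.9688) = −(-0.1854) = 0.1854%

0.19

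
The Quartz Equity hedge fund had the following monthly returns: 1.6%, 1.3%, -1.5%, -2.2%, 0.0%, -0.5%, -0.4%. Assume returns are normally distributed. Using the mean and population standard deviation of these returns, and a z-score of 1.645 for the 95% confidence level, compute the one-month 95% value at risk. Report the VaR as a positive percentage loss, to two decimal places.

r̄ = (1.6 + 1.3 − 1.5 − 2.2 + 0 − 0.5 − 0.4) / 7 = -1.70 / 7 = -0.2429%
Σ(r − r̄)² = 11.3371; population σ = √(11.3371/7) = 1.2726%
VaR = −(r̄ − z·σ) = −(-0.2429 − 1.645 × 1.2726) = −(-2.3363) = 2.3363%

2.34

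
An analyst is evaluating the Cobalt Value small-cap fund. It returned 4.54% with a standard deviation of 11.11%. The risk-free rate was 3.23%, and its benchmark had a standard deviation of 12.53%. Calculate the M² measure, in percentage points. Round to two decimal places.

4.71

Sharpe = (Rp − Rf) / σp = (4.54% − 3.23%) / 11.11% = 0.1179
M² = Rf + Sharpe × σm = 3.23% + 0.1179 × 12.53% = 4.7073%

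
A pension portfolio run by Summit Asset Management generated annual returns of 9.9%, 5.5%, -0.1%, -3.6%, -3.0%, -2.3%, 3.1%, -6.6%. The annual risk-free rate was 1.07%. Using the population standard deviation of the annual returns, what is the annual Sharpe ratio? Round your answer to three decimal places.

r̄ = (9.9 + 5.5 − 0.1 − 3.6 − 3 − 2.3 + 3.1 − 6.6) / 8 = 2.90 / 8 = 0.3625%
Population std dev = √[207.6388 / 8] = 5.0946%
Sharpe = (r̄ − rf) / σ = (0.3625 − 1.07) / 5.0946 = -0.7075 / 5.0946 = -0.1389

-0.139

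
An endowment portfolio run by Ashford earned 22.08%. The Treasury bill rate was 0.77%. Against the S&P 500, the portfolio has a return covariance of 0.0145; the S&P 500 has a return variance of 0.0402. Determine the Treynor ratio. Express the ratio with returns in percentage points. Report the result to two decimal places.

59.08

β = Cov / Var = 0.0145 / 0.0402 = 0.3607
Treynor = (Rp − Rf) / β = (22.08% − 0.77%) / 0.3607 = 21.31 / 0.3607 = 59.0796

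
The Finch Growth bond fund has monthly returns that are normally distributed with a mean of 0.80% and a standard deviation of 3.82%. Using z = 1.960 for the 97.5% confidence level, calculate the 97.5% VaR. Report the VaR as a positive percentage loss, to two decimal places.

6.69

VaR (as % loss) = −(μ − z·σ) = −(0.80% − 1.960 × 3.82%) = −(-6.6872%) = 6.6872%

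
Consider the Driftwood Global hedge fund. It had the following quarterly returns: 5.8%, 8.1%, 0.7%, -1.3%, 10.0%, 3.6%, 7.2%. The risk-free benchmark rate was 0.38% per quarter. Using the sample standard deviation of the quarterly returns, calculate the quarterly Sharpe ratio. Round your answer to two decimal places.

r̄ = (5.8 + 8.1 + 0.7 − 1.3 + 10 + 3.6 + 7.2) / 7 = 4.8714%
Sample σ = √[Σ(r − r̄)² / 6] = √[100.1143 / 6] = √16.6857 = 4.0848%
Sharpe = (r̄ − rf) / σ = (4.8714 − 0.38) / 4.0848 = 4.4914 / 4.0848 = 1.0995

1.10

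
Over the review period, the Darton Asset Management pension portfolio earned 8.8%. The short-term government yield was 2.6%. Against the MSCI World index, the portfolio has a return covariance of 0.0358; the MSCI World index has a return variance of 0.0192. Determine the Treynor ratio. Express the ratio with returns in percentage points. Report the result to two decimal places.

3.33

β = Cov / Var = 0.0358 / 0.0192 = 1.8646
Treynor = (Rp − Rf) / β = (8.8% − 2.6%) / 1.8646 = 6.20 / 1.8646 = 3.3251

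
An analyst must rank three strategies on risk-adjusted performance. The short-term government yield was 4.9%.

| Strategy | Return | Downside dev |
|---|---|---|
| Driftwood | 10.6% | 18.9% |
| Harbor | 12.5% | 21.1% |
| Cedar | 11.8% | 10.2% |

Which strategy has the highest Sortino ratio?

Driftwood: Sortino ratio = (10.6% − 4.9%) / 18.9% = 0.302
Harbor: Sortino ratio = (12.5% − 4.9%) / 21.1% = 0.360
Cedar: Sortino ratio = (11.8% − 4.9%) / 10.2% = 0.676
Highest: Cedar (0.676).

Cedar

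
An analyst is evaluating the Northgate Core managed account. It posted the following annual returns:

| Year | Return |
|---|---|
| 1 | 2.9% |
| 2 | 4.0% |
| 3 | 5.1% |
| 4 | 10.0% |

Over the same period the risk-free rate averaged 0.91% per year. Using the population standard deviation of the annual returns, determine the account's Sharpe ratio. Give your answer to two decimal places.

1.69

Mean return μ = 22.00 / 4 = 5.5000%
Σ(r − μ)² = (2.9 − 5.5000)² + (4 − 5.5000)² + (5.1 − 5.5000)² + … = 29.4200
σ = √[29.4200 / 4] = 2.7120%
Sharpe = (μ − rf) / σ = (5.5000 − 0.91) / 2.7120 = 4.5900 / 2.7120 = 1.6925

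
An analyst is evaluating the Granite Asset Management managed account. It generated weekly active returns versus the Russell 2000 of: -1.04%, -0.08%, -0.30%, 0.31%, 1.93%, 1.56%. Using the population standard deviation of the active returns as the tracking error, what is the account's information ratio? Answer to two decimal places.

0.38

Mean return r̄ = 2.380 / 6 = 0.3967%
Σ(r − r̄)² = (-1.04 − 0.3967)² + (-0.08 − 0.3967)² + (-0.3 − 0.3967)² + … = 6.4885
σ = √[6.4885 / 6] = 1.0399%
IR = r̄ / tracking error = 0.3967 / 1.0399 = 0.3815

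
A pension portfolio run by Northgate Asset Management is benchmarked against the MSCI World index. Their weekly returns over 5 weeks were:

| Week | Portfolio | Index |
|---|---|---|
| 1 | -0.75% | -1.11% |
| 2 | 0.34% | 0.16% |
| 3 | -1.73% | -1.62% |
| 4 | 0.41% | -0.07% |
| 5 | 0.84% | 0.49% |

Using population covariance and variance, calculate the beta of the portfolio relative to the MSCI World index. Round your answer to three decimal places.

1.152

r̄p = -0.1780%,  r̄m = -0.4300%
Cov = Σ(rp − r̄p)(rm − r̄m) / 5 = 0.7379
Var(rm) = Σ(rm − r̄m)² / 5 = 0.6405
β = Cov / Var = 0.7379 / 0.6405 = 1.1521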